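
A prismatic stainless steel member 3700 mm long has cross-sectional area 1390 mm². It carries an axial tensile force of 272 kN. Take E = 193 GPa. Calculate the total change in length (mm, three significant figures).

3.75 mm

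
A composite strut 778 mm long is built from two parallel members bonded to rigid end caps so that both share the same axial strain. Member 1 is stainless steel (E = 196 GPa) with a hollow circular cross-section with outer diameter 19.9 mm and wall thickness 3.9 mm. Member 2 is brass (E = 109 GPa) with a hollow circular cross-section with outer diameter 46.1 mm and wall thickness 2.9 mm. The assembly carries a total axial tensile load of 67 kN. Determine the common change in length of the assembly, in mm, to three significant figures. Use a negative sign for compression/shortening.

0.641 mm

A_1 = 196 mm².
A_2 = 393.6 mm².
Equal strain + equilibrium ⇒ each member carries load in proportion to AE: A₁E₁ = 38420000 N, A₂E₂ = 42900000 N, ΣAE = 81320000 N.
δ = PL/ΣAE = 67000·778/81320000 = 0.641 mm.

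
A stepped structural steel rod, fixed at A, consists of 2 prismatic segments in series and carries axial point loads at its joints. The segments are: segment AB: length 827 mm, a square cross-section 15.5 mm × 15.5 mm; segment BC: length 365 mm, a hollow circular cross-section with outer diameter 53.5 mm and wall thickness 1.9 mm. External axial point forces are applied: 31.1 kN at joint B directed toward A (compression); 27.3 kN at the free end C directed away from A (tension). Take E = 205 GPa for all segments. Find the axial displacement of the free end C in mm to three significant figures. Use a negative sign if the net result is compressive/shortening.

Internal axial forces (sectioning from the free end, tension +): N_BC = 27.3 kN, N_AB = -3.8 kN.
A_AB = 240.2 mm².
A_BC = 308 mm².
δ_AB = -3800·827/(240.2·205000) = -0.06381 mm
δ_BC = 27300·365/(308·205000) = 0.1578 mm
δ = Σδ_i = 0.09401 mm.

0.0940 mm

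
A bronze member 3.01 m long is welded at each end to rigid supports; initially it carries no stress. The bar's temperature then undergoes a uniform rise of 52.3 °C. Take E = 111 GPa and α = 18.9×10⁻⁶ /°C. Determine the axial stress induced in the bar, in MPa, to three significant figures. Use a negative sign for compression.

Free thermal expansion αLΔT = 18.9e-6 · 3010 · 52.3 = 2.975 mm.
The walls impose strain ε = −(2.975)/3010 = -9.8847e-04; σ = Eε = 111000 · -9.8847e-04 = -109.7 MPa.

-110 MPa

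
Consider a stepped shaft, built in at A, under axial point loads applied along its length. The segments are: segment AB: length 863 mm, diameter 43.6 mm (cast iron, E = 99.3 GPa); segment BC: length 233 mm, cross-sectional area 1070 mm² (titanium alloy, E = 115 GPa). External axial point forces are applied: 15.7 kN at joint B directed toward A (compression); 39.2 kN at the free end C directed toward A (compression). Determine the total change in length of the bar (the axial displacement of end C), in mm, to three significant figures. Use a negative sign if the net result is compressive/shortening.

-0.394 mm

Internal axial forces (sectioning from the free end, tension +): N_BC = -39.2 kN, N_AB = -54.9 kN.
A_AB = 1493 mm².
δ_AB = -54900·863/(1493·99300) = -0.3196 mm
δ_BC = -39200·233/(1070·115000) = -0.07423 mm
δ = Σδ_i = -0.3938 mm.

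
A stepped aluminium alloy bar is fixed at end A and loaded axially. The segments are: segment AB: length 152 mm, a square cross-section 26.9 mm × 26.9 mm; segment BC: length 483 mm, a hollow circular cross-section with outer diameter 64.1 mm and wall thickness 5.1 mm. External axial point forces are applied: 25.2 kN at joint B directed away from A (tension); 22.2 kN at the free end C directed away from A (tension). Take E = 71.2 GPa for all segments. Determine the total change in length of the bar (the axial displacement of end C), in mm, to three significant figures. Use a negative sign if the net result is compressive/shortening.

Internal axial forces (sectioning from the free end, tension +): N_BC = 22.2 kN, N_AB = 47.4 kN.
A_AB = 723.6 mm².
A_BC = 945.3 mm².
δ_AB = 47400·152/(723.6·71200) = 0.1398 mm
δ_BC = 22200·483/(945.3·71200) = 0.1593 mm
δ = Σδ_i = 0.2992 mm.

0.299 mm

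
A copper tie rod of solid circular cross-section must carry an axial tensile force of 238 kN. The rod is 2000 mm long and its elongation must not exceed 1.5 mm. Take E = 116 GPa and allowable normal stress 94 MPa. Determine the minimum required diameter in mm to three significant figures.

Required area A ≥ P/σ_allow = 238000/94 = 2532 mm².
For a solid circular section, d ≥ √(4A/π) = 56.78 mm.
Elongation limit: A ≥ PL/(Eδ_allow) = 238000·2000/(116000·1.5) = 2736 mm² ⇒ d ≥ 59.02 mm.
The elongation limit governs.

59.0 mm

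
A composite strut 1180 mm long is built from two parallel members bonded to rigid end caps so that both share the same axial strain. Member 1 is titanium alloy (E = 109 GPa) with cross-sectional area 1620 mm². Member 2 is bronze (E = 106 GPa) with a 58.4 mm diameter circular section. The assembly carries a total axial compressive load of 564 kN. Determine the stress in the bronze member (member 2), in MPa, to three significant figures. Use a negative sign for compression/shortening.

A_2 = 2679 mm².
Equal strain + equilibrium ⇒ each member carries load in proportion to AE: A₁E₁ = 176600000 N, A₂E₂ = 283900000 N, ΣAE = 460500000 N.
σ₂ = P·E₂/ΣAE = -564000·106000/460500000 = -129.8 MPa.

-130 MPa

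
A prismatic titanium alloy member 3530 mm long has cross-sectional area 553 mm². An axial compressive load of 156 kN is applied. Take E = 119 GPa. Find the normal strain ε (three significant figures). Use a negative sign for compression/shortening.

-0.00237

σ = N/A = -282.1 MPa; ε = σ/E = -282.1/119000 = -2.371e-03.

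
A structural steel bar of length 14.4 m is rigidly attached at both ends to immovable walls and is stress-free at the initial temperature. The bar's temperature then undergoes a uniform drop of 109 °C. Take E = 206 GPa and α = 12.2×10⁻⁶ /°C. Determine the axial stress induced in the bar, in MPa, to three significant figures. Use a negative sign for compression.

274 MPa

Free thermal expansion αLΔT = 12.2e-6 · 14400 · -109 = -19.15 mm.
The walls impose strain ε = −(-19.15)/14400 = 1.3298e-03; σ = Eε = 206000 · 1.3298e-03 = 273.9 MPa.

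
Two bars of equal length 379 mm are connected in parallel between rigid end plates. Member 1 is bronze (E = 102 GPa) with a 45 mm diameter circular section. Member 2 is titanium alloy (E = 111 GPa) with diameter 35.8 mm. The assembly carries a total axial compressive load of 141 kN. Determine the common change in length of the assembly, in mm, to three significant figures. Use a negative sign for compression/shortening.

-0.195 mm

A_1 = 1590 mm².
A_2 = 1007 mm².
Equal strain + equilibrium ⇒ each member carries load in proportion to AE: A₁E₁ = 162200000 N, A₂E₂ = 111700000 N, ΣAE = 274000000 N.
δ = PL/ΣAE = -141000·379/274000000 = -0.1951 mm.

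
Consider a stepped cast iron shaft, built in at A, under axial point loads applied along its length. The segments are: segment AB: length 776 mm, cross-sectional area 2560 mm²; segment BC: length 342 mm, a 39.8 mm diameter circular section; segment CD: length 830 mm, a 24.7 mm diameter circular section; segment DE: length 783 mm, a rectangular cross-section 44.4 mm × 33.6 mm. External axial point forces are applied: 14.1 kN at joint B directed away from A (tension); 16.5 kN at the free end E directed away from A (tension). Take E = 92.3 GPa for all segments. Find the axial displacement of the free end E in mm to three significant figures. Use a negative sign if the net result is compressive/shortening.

0.553 mm

Internal axial forces (sectioning from the free end, tension +): N_DE = 16.5 kN, N_CD = 16.5 kN, N_BC = 16.5 kN, N_AB = 30.6 kN.
A_BC = 1244 mm².
A_CD = 479.2 mm².
A_DE = 1492 mm².
δ_AB = 30600·776/(2560·92300) = 0.1005 mm
δ_BC = 16500·342/(1244·92300) = 0.04914 mm
δ_CD = 16500·830/(479.2·92300) = 0.3097 mm
δ_DE = 16500·783/(1492·92300) = 0.09383 mm
δ = Σδ_i = 0.5531 mm.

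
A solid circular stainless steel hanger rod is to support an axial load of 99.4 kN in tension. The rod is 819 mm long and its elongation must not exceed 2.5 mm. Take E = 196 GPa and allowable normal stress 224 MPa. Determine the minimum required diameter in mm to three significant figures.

23.8 mm

Required area A ≥ P/σ_allow = 99400/224 = 443.8 mm².
For a solid circular section, d ≥ √(4A/π) = 23.77 mm.
Elongation limit: A ≥ PL/(Eδ_allow) = 99400·819/(196000·2.5) = 166.1 mm² ⇒ d ≥ 14.54 mm.
The stress limit governs.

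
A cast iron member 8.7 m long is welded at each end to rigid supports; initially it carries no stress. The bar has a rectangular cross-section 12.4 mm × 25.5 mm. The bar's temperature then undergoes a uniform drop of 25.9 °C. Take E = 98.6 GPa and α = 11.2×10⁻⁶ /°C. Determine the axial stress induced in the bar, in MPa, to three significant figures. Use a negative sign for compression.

Free thermal expansion αLΔT = 11.2e-6 · 8700 · -25.9 = -2.524 mm.
The walls impose strain ε = −(-2.524)/8700 = 2.9008e-04; σ = Eε = 98600 · 2.9008e-04 = 28.6 MPa.

28.6 MPa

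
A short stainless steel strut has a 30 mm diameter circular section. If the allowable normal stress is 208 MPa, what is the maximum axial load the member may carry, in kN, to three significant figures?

147 kN

A = 706.9 mm².
P_max = σ_allow · A = 208 · 706.9 = 147000 N = 147 kN.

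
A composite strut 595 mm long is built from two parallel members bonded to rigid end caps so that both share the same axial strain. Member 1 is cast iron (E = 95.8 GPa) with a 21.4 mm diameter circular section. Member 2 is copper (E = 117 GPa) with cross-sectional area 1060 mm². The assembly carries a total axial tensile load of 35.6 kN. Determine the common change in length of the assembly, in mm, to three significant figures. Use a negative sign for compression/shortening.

A_1 = 359.7 mm².
Equal strain + equilibrium ⇒ each member carries load in proportion to AE: A₁E₁ = 34460000 N, A₂E₂ = 124000000 N, ΣAE = 158500000 N.
δ = PL/ΣAE = 35600·595/158500000 = 0.1337 mm.

0.134 mm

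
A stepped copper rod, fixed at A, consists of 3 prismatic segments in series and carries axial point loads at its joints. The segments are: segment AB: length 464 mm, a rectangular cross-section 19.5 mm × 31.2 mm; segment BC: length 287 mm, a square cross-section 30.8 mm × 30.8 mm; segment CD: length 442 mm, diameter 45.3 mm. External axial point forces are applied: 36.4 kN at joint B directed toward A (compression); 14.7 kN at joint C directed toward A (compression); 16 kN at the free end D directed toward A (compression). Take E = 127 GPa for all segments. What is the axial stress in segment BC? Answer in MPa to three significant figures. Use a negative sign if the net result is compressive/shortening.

-32.4 MPa

Internal axial forces (sectioning from the free end, tension +): N_CD = -16 kN, N_BC = -30.7 kN, N_AB = -67.1 kN.
A_BC = 948.6 mm².
σ_BC = N_BC/A_BC = -30700/948.6 = -32.36 MPa.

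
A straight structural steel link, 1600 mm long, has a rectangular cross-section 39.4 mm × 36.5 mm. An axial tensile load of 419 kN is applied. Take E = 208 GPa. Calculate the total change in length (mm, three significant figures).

A = 1438 mm².
δ_mech = NL/(AE) = 419000·1600/(1438·208000) = 2.241 mm.

2.24 mm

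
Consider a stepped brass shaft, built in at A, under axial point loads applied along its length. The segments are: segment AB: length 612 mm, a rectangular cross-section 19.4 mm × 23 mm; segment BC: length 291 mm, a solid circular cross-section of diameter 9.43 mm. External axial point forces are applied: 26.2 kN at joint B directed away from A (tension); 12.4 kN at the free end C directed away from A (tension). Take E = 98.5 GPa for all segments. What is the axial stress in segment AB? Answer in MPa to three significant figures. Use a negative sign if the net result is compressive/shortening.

Internal axial forces (sectioning from the free end, tension +): N_BC = 12.4 kN, N_AB = 38.6 kN.
A_AB = 446.2 mm².
σ_AB = N_AB/A_AB = 38600/446.2 = 86.51 MPa.

86.5 MPa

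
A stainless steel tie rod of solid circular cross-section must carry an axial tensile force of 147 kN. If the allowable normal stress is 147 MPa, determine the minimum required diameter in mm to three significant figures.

35.7 mm

Required area A ≥ P/σ_allow = 147000/147 = 1000 mm².
For a solid circular section, d ≥ √(4A/π) = 35.68 mm.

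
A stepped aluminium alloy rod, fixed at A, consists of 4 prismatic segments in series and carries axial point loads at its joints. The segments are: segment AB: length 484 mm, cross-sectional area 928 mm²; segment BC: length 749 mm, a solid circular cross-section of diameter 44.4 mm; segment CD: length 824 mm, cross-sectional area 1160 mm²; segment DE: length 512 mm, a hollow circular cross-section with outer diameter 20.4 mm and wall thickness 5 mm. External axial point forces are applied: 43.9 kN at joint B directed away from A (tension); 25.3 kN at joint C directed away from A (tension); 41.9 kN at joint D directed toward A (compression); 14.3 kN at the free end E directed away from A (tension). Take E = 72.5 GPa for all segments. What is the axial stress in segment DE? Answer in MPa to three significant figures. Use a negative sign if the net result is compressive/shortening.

59.1 MPa

Internal axial forces (sectioning from the free end, tension +): N_DE = 14.3 kN, N_CD = -27.6 kN, N_BC = -2.3 kN, N_AB = 41.6 kN.
A_DE = 241.9 mm².
σ_DE = N_DE/A_DE = 14300/241.9 = 59.11 MPa.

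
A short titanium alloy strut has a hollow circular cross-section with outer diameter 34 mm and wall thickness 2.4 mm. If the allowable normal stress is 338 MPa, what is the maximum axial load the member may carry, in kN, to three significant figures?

A = 238.3 mm².
P_max = σ_allow · A = 338 · 238.3 = 80530 N = 80.53 kN.

80.5 kN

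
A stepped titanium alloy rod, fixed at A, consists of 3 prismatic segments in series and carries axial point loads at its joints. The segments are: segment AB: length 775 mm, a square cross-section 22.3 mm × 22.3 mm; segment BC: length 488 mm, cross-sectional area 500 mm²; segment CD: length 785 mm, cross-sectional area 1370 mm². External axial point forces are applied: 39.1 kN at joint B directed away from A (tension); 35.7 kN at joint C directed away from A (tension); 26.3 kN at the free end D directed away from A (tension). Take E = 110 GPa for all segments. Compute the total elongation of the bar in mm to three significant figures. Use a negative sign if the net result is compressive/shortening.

2.12 mm

Internal axial forces (sectioning from the free end, tension +): N_CD = 26.3 kN, N_BC = 62 kN, N_AB = 101.1 kN.
A_AB = 497.3 mm².
δ_AB = 101100·775/(497.3·110000) = 1.432 mm
δ_BC = 62000·488/(500·110000) = 0.5501 mm
δ_CD = 26300·785/(1370·110000) = 0.137 mm
δ = Σδ_i = 2.119 mm.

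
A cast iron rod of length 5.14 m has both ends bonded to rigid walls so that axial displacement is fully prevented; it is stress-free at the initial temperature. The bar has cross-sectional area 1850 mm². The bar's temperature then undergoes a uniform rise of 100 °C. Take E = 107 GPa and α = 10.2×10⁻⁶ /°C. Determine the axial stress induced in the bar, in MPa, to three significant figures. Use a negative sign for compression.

-109 MPa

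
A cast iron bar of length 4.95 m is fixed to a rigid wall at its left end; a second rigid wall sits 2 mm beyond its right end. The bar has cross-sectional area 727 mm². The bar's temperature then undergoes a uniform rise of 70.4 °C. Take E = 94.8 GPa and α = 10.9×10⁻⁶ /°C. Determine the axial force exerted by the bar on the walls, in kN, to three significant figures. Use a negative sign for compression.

-25.0 kN

Free thermal expansion αLΔT = 10.9e-6 · 4950 · 70.4 = 3.798 mm.
The walls engage after the gap closes; constrained expansion = 3.798 − 2 = 1.798 mm.
The walls impose strain ε = −(1.798)/4950 = -3.6332e-04; σ = Eε = 94800 · -3.6332e-04 = -34.44 MPa.
Wall reaction R = σ·A = -34.44·727 = -25040 N = -25.04 kN.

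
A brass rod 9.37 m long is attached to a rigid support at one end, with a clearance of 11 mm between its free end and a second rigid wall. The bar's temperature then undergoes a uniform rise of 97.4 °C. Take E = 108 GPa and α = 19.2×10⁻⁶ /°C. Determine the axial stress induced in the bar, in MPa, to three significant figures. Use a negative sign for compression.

Free thermal expansion αLΔT = 19.2e-6 · 9370 · 97.4 = 17.52 mm.
The walls engage after the gap closes; constrained expansion = 17.52 − 11 = 6.523 mm.
The walls impose strain ε = −(6.523)/9370 = -6.9612e-04; σ = Eε = 108000 · -6.9612e-04 = -75.18 MPa.

-75.2 MPa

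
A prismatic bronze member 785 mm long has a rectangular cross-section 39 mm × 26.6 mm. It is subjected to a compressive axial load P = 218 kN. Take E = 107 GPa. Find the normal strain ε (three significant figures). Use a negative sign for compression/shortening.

-0.00196

A = 1037 mm².
σ = N/A = -210.1 MPa; ε = σ/E = -210.1/107000 = -1.964e-03.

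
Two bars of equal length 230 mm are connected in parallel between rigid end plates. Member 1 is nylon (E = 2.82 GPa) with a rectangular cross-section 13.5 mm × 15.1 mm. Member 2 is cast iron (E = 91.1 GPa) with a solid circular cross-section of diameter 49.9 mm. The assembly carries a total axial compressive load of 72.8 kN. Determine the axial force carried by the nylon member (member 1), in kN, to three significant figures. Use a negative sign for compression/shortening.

A_1 = 203.8 mm².
A_2 = 1956 mm².
Equal strain + equilibrium ⇒ each member carries load in proportion to AE: A₁E₁ = 574900 N, A₂E₂ = 178200000 N, ΣAE = 178700000 N.
F₁ = P·A₁E₁/ΣAE = -72800·574900/178700000 = -234.1 N.

-0.234 kN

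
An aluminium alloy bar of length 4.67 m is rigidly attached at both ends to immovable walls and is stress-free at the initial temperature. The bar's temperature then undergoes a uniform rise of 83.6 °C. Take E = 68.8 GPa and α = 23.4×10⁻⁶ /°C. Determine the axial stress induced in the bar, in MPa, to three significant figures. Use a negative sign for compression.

Free thermal expansion αLΔT = 23.4e-6 · 4670 · 83.6 = 9.136 mm.
The walls impose strain ε = −(9.136)/4670 = -1.9562e-03; σ = Eε = 68800 · -1.9562e-03 = -134.6 MPa.

-135 MPa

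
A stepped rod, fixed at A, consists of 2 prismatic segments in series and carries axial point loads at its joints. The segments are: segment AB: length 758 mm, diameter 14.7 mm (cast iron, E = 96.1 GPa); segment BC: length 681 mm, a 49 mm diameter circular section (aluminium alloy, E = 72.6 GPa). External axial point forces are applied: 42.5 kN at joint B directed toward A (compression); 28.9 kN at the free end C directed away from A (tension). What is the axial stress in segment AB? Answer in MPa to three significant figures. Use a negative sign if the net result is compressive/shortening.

-80.1 MPa

Internal axial forces (sectioning from the free end, tension +): N_BC = 28.9 kN, N_AB = -13.6 kN.
A_AB = 169.7 mm².
σ_AB = N_AB/A_AB = -13600/169.7 = -80.13 MPa.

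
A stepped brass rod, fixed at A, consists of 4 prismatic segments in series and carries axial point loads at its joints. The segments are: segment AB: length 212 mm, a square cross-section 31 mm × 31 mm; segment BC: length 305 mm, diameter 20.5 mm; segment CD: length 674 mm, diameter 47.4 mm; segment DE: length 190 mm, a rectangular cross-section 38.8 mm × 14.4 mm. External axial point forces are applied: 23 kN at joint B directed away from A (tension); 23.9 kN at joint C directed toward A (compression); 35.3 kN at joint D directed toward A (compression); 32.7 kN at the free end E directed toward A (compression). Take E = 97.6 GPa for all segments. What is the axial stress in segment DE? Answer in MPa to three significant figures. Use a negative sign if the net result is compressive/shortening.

-58.5 MPa

Internal axial forces (sectioning from the free end, tension +): N_DE = -32.7 kN, N_CD = -68 kN, N_BC = -91.9 kN, N_AB = -68.9 kN.
A_DE = 558.7 mm².
σ_DE = N_DE/A_DE = -32700/558.7 = -58.53 MPa.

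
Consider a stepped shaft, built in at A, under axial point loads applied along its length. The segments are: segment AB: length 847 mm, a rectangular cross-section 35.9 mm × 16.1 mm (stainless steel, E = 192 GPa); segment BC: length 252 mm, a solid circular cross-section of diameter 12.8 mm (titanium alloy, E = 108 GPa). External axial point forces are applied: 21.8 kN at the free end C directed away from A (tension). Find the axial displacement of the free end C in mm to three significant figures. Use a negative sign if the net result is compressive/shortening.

0.562 mm

Internal axial forces (sectioning from the free end, tension +): N_BC = 21.8 kN, N_AB = 21.8 kN.
A_AB = 578 mm².
A_BC = 128.7 mm².
δ_AB = 21800·847/(578·192000) = 0.1664 mm
δ_BC = 21800·252/(128.7·108000) = 0.3953 mm
δ = Σδ_i = 0.5617 mm.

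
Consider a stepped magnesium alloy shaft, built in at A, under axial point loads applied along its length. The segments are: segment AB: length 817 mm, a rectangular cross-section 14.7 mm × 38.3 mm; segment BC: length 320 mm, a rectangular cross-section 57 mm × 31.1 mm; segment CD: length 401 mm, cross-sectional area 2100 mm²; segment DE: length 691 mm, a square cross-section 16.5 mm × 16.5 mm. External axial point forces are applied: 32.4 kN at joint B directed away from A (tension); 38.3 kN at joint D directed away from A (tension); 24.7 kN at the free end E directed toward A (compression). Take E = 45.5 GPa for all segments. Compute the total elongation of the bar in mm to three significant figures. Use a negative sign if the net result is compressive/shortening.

Internal axial forces (sectioning from the free end, tension +): N_DE = -24.7 kN, N_CD = 13.6 kN, N_BC = 13.6 kN, N_AB = 46 kN.
A_AB = 563 mm².
A_BC = 1773 mm².
A_DE = 272.2 mm².
δ_AB = 46000·817/(563·45500) = 1.467 mm
δ_BC = 13600·320/(1773·45500) = 0.05396 mm
δ_CD = 13600·401/(2100·45500) = 0.05708 mm
δ_DE = -24700·691/(272.2·45500) = -1.378 mm
δ = Σδ_i = 0.2003 mm.

0.200 mm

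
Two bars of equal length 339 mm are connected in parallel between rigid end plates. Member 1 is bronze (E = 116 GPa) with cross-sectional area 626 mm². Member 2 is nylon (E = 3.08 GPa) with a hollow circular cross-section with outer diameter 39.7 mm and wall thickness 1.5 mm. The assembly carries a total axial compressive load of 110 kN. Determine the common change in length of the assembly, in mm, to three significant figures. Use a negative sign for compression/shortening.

-0.510 mm

A_2 = 180 mm².
Equal strain + equilibrium ⇒ each member carries load in proportion to AE: A₁E₁ = 72620000 N, A₂E₂ = 554400 N, ΣAE = 73170000 N.
δ = PL/ΣAE = -110000·339/73170000 = -0.5096 mm.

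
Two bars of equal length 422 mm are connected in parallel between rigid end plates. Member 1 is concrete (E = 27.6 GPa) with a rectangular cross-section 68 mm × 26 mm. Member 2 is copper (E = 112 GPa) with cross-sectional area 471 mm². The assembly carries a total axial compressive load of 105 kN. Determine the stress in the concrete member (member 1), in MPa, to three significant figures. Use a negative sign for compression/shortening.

A_1 = 1768 mm².
Equal strain + equilibrium ⇒ each member carries load in proportion to AE: A₁E₁ = 48800000 N, A₂E₂ = 52750000 N, ΣAE = 101500000 N.
σ₁ = P·E₁/ΣAE = -105000·27600/101500000 = -28.54 MPa.

-28.5 MPa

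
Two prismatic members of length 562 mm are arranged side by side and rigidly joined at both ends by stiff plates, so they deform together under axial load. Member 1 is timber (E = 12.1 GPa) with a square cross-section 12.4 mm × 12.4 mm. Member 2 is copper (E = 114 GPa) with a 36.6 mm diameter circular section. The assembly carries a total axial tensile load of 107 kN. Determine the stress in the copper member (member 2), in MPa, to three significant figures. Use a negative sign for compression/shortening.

100 MPa

A_1 = 153.8 mm².
A_2 = 1052 mm².
Equal strain + equilibrium ⇒ each member carries load in proportion to AE: A₁E₁ = 1860000 N, A₂E₂ = 119900000 N, ΣAE = 121800000 N.
σ₂ = P·E₂/ΣAE = 107000·114000/121800000 = 100.1 MPa.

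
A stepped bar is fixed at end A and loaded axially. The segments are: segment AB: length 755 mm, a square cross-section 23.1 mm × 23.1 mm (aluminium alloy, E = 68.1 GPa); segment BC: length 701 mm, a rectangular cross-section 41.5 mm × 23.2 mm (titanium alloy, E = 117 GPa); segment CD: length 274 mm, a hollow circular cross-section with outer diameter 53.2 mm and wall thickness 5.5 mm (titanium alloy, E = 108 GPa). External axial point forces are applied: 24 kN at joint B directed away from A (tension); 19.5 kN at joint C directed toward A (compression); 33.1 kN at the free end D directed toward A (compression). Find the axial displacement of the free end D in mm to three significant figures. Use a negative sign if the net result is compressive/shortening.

-1.02 mm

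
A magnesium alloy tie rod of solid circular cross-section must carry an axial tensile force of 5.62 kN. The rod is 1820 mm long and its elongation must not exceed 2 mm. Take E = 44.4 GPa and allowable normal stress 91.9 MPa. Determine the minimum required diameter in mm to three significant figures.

12.1 mm

Required area A ≥ P/σ_allow = 5620/91.9 = 61.15 mm².
For a solid circular section, d ≥ √(4A/π) = 8.824 mm.
Elongation limit: A ≥ PL/(Eδ_allow) = 5620·1820/(44400·2) = 115.2 mm² ⇒ d ≥ 12.11 mm.
The elongation limit governs.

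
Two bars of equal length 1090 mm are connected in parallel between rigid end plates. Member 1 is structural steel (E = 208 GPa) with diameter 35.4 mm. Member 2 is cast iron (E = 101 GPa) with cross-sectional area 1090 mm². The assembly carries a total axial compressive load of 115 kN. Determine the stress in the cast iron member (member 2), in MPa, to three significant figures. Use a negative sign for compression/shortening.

A_1 = 984.2 mm².
Equal strain + equilibrium ⇒ each member carries load in proportion to AE: A₁E₁ = 204700000 N, A₂E₂ = 110100000 N, ΣAE = 314800000 N.
σ₂ = P·E₂/ΣAE = -115000·101000/314800000 = -36.9 MPa.

-36.9 MPa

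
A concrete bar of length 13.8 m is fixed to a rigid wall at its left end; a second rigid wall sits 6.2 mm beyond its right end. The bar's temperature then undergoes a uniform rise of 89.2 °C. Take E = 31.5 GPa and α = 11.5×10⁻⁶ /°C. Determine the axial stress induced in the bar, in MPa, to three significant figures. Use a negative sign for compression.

Free thermal expansion αLΔT = 11.5e-6 · 13800 · 89.2 = 14.16 mm.
The walls engage after the gap closes; constrained expansion = 14.16 − 6.2 = 7.956 mm.
The walls impose strain ε = −(7.956)/13800 = -5.7652e-04; σ = Eε = 31500 · -5.7652e-04 = -18.16 MPa.

-18.2 MPa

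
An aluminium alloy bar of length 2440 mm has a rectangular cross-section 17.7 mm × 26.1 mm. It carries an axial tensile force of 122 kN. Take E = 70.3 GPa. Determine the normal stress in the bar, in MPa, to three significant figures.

A = 462 mm².
σ = N/A = 122000/462 = 264.1 MPa.

264 MPa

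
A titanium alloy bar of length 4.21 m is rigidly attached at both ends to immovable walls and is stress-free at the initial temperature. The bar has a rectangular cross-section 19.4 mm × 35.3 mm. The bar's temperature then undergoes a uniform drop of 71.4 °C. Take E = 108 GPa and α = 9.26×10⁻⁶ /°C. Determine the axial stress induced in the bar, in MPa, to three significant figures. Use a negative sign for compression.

71.4 MPa

Free thermal expansion αLΔT = 9.26e-6 · 4210 · -71.4 = -2.784 mm.
The walls impose strain ε = −(-2.784)/4210 = 6.6116e-04; σ = Eε = 108000 · 6.6116e-04 = 71.41 MPa.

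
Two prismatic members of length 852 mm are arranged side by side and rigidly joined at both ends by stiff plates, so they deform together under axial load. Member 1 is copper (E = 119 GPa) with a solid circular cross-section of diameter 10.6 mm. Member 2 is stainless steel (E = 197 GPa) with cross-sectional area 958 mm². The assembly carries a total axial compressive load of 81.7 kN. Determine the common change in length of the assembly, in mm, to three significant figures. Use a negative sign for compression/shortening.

-0.349 mm

A_1 = 88.25 mm².
Equal strain + equilibrium ⇒ each member carries load in proportion to AE: A₁E₁ = 10500000 N, A₂E₂ = 188700000 N, ΣAE = 199200000 N.
δ = PL/ΣAE = -81700·852/199200000 = -0.3494 mm.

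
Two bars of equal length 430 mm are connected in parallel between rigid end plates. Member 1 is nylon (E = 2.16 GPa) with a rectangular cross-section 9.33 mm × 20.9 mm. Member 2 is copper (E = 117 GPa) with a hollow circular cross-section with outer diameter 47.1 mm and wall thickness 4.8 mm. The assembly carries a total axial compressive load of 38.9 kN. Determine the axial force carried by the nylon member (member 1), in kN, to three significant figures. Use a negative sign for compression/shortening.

-0.218 kN

A_1 = 195 mm².
A_2 = 637.9 mm².
Equal strain + equilibrium ⇒ each member carries load in proportion to AE: A₁E₁ = 421200 N, A₂E₂ = 74630000 N, ΣAE = 75050000 N.
F₁ = P·A₁E₁/ΣAE = -38900·421200/75050000 = -218.3 N.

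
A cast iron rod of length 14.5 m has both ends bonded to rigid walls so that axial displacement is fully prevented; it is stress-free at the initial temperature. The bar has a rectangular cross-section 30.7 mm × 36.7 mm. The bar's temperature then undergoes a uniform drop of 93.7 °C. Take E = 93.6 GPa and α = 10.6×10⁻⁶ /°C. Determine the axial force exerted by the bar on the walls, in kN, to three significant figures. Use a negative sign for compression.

105 kN

Free thermal expansion αLΔT = 10.6e-6 · 14500 · -93.7 = -14.4 mm.
The walls impose strain ε = −(-14.4)/14500 = 9.9322e-04; σ = Eε = 93600 · 9.9322e-04 = 92.97 MPa.
Wall reaction R = σ·A = 92.97·1127 = 104700 N = 104.7 kN.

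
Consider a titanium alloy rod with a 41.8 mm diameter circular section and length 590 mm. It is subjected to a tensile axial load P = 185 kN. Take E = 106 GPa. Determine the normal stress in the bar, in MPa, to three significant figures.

A = 1372 mm².
σ = N/A = 185000/1372 = 134.8 MPa.

135 MPa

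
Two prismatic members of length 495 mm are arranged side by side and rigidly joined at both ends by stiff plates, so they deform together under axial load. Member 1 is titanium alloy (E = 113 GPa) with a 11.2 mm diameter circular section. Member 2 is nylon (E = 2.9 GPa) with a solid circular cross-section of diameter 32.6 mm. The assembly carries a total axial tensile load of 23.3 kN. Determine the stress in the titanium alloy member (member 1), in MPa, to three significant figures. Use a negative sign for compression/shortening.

A_1 = 98.52 mm².
A_2 = 834.7 mm².
Equal strain + equilibrium ⇒ each member carries load in proportion to AE: A₁E₁ = 11130000 N, A₂E₂ = 2421000 N, ΣAE = 13550000 N.
σ₁ = P·E₁/ΣAE = 23300·113000/13550000 = 194.3 MPa.

194 MPa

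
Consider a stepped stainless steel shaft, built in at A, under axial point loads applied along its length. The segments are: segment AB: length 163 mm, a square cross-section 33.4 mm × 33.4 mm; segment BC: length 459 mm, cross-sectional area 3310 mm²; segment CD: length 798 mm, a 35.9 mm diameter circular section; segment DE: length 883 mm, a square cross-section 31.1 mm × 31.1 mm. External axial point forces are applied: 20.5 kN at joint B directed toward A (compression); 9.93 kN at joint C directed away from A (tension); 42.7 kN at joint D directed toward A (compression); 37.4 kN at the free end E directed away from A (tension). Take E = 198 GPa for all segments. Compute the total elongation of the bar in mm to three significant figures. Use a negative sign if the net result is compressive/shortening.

Internal axial forces (sectioning from the free end, tension +): N_DE = 37.4 kN, N_CD = -5.3 kN, N_BC = 4.63 kN, N_AB = -15.87 kN.
A_AB = 1116 mm².
A_CD = 1012 mm².
A_DE = 967.2 mm².
δ_AB = -15870·163/(1116·198000) = -0.01171 mm
δ_BC = 4630·459/(3310·198000) = 0.003243 mm
δ_CD = -5300·798/(1012·198000) = -0.0211 mm
δ_DE = 37400·883/(967.2·198000) = 0.1724 mm
δ = Σδ_i = 0.1429 mm.

0.143 mm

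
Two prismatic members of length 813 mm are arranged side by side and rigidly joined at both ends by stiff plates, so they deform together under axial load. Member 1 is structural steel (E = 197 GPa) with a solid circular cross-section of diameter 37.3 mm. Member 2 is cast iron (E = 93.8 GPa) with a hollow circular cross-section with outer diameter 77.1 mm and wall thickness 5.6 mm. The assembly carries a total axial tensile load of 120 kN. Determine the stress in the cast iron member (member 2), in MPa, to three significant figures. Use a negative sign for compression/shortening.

33.8 MPa

A_1 = 1093 mm².
A_2 = 1258 mm².
Equal strain + equilibrium ⇒ each member carries load in proportion to AE: A₁E₁ = 215300000 N, A₂E₂ = 118000000 N, ΣAE = 333300000 N.
σ₂ = P·E₂/ΣAE = 120000·93800/333300000 = 33.78 MPa.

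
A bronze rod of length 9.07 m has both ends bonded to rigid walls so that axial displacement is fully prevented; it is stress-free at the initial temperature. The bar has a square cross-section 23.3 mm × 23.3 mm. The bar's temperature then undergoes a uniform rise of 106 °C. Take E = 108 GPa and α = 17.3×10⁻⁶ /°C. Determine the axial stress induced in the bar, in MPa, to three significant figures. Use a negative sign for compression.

-198 MPa

Free thermal expansion αLΔT = 17.3e-6 · 9070 · 106 = 16.63 mm.
The walls impose strain ε = −(16.63)/9070 = -1.8338e-03; σ = Eε = 108000 · -1.8338e-03 = -198.1 MPa.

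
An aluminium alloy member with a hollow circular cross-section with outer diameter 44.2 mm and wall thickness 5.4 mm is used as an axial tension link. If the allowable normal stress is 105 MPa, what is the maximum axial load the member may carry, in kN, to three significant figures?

69.1 kN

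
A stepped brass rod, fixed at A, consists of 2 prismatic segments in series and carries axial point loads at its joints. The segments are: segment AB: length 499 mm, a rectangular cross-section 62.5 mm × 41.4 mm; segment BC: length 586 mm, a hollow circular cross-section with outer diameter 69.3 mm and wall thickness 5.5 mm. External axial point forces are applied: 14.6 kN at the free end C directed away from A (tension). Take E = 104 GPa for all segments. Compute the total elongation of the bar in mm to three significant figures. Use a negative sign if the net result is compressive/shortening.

Internal axial forces (sectioning from the free end, tension +): N_BC = 14.6 kN, N_AB = 14.6 kN.
A_AB = 2588 mm².
A_BC = 1102 mm².
δ_AB = 14600·499/(2588·104000) = 0.02707 mm
δ_BC = 14600·586/(1102·104000) = 0.07462 mm
δ = Σδ_i = 0.1017 mm.

0.102 mm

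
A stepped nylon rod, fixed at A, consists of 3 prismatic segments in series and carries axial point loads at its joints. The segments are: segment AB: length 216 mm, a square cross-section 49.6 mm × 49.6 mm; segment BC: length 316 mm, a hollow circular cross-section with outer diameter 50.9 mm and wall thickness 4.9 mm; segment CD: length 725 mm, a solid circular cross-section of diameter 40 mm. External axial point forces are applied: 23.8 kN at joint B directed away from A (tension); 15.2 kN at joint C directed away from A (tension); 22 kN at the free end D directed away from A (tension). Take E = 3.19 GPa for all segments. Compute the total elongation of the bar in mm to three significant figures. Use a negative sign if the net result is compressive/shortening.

Internal axial forces (sectioning from the free end, tension +): N_CD = 22 kN, N_BC = 37.2 kN, N_AB = 61 kN.
A_AB = 2460 mm².
A_BC = 708.1 mm².
A_CD = 1257 mm².
δ_AB = 61000·216/(2460·3190) = 1.679 mm
δ_BC = 37200·316/(708.1·3190) = 5.204 mm
δ_CD = 22000·725/(1257·3190) = 3.979 mm
δ = Σδ_i = 10.86 mm.

10.9 mm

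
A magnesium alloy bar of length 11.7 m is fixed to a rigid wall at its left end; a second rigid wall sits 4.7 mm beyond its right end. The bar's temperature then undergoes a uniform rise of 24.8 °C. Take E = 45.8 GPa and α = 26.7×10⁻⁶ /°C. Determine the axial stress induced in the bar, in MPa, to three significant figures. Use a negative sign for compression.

-11.9 MPa

Free thermal expansion αLΔT = 26.7e-6 · 11700 · 24.8 = 7.747 mm.
The walls engage after the gap closes; constrained expansion = 7.747 − 4.7 = 3.047 mm.
The walls impose strain ε = −(3.047)/11700 = -2.6045e-04; σ = Eε = 45800 · -2.6045e-04 = -11.93 MPa.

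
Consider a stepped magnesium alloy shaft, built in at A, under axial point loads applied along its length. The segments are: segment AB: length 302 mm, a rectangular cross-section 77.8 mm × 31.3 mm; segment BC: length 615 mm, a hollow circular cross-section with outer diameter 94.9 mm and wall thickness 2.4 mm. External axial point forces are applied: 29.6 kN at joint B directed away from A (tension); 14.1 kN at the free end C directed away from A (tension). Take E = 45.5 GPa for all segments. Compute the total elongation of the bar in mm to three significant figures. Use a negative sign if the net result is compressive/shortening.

Internal axial forces (sectioning from the free end, tension +): N_BC = 14.1 kN, N_AB = 43.7 kN.
A_AB = 2435 mm².
A_BC = 697.4 mm².
δ_AB = 43700·302/(2435·45500) = 0.1191 mm
δ_BC = 14100·615/(697.4·45500) = 0.2733 mm
δ = Σδ_i = 0.3924 mm.

0.392 mm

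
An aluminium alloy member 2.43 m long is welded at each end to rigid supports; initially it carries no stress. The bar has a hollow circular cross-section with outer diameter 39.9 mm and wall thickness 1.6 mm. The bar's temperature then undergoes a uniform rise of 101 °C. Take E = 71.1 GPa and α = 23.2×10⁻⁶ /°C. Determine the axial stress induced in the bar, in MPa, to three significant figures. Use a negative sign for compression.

-167 MPa

Free thermal expansion αLΔT = 23.2e-6 · 2430 · 101 = 5.694 mm.
The walls impose strain ε = −(5.694)/2430 = -2.3432e-03; σ = Eε = 71100 · -2.3432e-03 = -166.6 MPa.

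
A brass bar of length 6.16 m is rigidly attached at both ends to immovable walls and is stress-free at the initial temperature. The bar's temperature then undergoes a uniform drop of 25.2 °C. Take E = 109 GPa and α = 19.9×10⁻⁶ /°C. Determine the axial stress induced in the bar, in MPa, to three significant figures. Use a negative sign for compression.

Free thermal expansion αLΔT = 19.9e-6 · 6160 · -25.2 = -3.089 mm.
The walls impose strain ε = −(-3.089)/6160 = 5.0148e-04; σ = Eε = 109000 · 5.0148e-04 = 54.66 MPa.

54.7 MPa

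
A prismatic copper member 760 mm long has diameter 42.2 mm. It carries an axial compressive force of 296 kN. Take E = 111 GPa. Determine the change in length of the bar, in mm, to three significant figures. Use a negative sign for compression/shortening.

A = 1399 mm².
δ_mech = NL/(AE) = -296000·760/(1399·111000) = -1.449 mm.

-1.45 mm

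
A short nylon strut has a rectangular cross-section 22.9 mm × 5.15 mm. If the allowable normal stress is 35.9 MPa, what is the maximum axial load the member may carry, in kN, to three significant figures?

4.23 kN

A = 117.9 mm².
P_max = σ_allow · A = 35.9 · 117.9 = 4234 N = 4.234 kN.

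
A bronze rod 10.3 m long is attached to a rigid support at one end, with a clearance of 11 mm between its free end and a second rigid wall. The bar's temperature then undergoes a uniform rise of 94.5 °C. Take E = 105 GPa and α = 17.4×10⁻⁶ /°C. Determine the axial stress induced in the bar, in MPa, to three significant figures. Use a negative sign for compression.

-60.5 MPa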